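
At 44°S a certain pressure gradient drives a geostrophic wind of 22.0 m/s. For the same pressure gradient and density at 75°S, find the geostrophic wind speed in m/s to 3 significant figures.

With the same pressure gradient and density, V_g ∝ 1/f ∝ 1/sin φ.
V₂ = V₁ · sin φ₁ / sin φ₂ = 22.0 × sin 44° / sin 75°
V₂ = 22.0 × 0.6947/0.9659 = 15.8 m/s

15.8 m/s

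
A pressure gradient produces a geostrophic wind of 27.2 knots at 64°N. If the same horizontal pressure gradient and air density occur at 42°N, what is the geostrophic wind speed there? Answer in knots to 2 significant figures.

37 knots

With the same pressure gradient and density, V_g ∝ 1/f ∝ 1/sin φ.
V₂ = V₁ · sin φ₁ / sin φ₂ = 27.2 × sin 64° / sin 42°
V₂ = 27.2 × 0.8988/0.6691 = 37 knots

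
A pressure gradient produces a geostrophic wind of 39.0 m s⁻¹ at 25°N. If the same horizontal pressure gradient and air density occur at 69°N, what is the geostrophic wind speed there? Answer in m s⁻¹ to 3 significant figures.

17.7 m s⁻¹

With the same pressure gradient and density, V_g ∝ 1/f ∝ 1/sin φ.
V₂ = V₁ · sin φ₁ / sin φ₂ = 39.0 × sin 25° / sin 69°
V₂ = 39.0 × 0.4226/0.9336 = 17.7 m s⁻¹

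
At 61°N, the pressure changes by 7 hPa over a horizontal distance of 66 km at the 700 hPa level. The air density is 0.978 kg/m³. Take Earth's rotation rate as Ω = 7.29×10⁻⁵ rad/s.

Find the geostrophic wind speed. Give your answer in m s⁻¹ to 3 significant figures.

Coriolis parameter at 61°N:
f = 2Ω sin φ = 2 × 7.29×10⁻⁵ × sin 61° = 1.28×10⁻⁴ s⁻¹
Pressure gradient: |∂P/∂n| = 700 Pa / 66000 m = 1.06×10⁻² Pa/m
Geostrophic balance (pressure-gradient force = Coriolis force):
V_g = (1/(fρ)) |∂P/∂n| = 1.06×10⁻² / (1.28×10⁻⁴ × 0.978) = 85.0 m/s

85.0 m s⁻¹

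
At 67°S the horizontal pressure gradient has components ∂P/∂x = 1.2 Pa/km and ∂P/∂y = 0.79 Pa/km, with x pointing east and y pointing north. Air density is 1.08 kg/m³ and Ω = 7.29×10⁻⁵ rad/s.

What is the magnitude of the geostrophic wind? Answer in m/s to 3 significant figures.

9.91 m/s

Coriolis parameter at 67°S:
f = 2Ω sin φ = 2 × 7.29×10⁻⁵ × sin 67° = 1.34×10⁻⁴ s⁻¹
In the Southern Hemisphere f is negative: f = −1.34×10⁻⁴ s⁻¹.
Component geostrophic relations (x east, y north):
u_g = −(1/(fρ)) ∂P/∂y,  v_g = (1/(fρ)) ∂P/∂x
u_g = −(0.79×10⁻³)/(−1.34×10⁻⁴ × 1.08) = 5.45 m/s;  v_g = (1.2×10⁻³)/(−1.34×10⁻⁴ × 1.08) = −8.28 m/s
|V_g| = √(u_g² + v_g²) = 9.91 m/s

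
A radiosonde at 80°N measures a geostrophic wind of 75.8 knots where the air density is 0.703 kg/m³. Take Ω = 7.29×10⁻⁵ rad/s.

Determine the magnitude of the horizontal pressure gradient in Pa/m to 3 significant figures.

Coriolis parameter at 80°N:
f = 2Ω sin φ = 2 × 7.29×10⁻⁵ × sin 80° = 1.44×10⁻⁴ s⁻¹
Wind speed in SI: 75.8 knots = 39.0 m/s
Geostrophic balance rearranged: |∂P/∂n| = f ρ V_g
|∂P/∂n| = 1.44×10⁻⁴ × 0.703 × 39.0 = 3.94×10⁻³ Pa/m

3.94×10⁻³ Pa/m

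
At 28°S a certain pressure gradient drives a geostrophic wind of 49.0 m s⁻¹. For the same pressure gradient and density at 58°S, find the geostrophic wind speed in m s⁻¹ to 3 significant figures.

27.1 m s⁻¹

With the same pressure gradient and density, V_g ∝ 1/f ∝ 1/sin φ.
V₂ = V₁ · sin φ₁ / sin φ₂ = 49.0 × sin 28° / sin 58°
V₂ = 49.0 × 0.4695/0.8480 = 27.1 m s⁻¹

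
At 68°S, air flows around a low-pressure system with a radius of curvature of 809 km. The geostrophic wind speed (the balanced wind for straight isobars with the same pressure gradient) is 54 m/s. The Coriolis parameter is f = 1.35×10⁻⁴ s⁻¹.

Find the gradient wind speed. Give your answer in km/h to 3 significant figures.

Around a low, centrifugal force acts outward with Coriolis, so pressure-gradient force balances both:
(1/ρ)|∂P/∂n| = fV + V²/R  →  V² + fR·V − fR·V_g = 0
With fR = 1.35×10⁻⁴ × 809×10³ m = 109 m/s:
V = [−fR + √((fR)² + 4 fR V_g)]/2 = [−109 + √(109² + 4×109×54)]/2 = 39.6 m/s
Subgeostrophic (V < V_g = 54 m/s), as expected around a low.
Converting: 39.6 m/s × 3.6 = 143 km/h

143 km/h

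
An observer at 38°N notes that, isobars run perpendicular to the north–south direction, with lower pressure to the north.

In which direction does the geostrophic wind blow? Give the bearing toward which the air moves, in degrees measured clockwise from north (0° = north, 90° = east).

The pressure-gradient force points toward the north (bearing 000°).
Geostrophic balance: in the Northern Hemisphere the Coriolis force deflects motion to the right, so the geostrophic wind blows 90° to the right of the pressure-gradient force (low pressure on the left).
Rotating 000° by 90° clockwise gives 090° — the wind blows toward the east.

090°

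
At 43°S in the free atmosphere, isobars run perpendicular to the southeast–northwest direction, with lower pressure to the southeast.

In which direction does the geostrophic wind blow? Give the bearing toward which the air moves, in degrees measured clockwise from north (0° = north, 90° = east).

The pressure-gradient force points toward the southeast (bearing 135°).
Geostrophic balance: in the Southern Hemisphere the Coriolis force deflects motion to the left, so the geostrophic wind blows 90° to the left of the pressure-gradient force (low pressure on the right).
Rotating 135° by 90° counterclockwise gives 045° — the wind blows toward the northeast.

045°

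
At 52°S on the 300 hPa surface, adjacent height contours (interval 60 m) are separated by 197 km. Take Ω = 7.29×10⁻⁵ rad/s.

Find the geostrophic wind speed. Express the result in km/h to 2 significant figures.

94 km/h

Coriolis parameter at 52°S:
f = 2Ω sin φ = 2 × 7.29×10⁻⁵ × sin 52° = 1.15×10⁻⁴ s⁻¹
Height gradient: |∂Z/∂n| = 60 m / 197000 m = 3.05×10⁻⁴
On a pressure surface, geostrophic balance gives V_g = (g/f)|∂Z/∂n|:
V_g = 9.81 × 3.05×10⁻⁴ / 1.15×10⁻⁴ = 26.0 m/s
Converting: 26.0 m/s × 3.6 = 94 km/h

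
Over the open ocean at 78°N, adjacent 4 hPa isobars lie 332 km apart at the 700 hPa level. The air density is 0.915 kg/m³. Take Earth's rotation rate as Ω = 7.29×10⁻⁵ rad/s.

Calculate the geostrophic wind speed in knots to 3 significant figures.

Coriolis parameter at 78°N:
f = 2Ω sin φ = 2 × 7.29×10⁻⁵ × sin 78° = 1.43×10⁻⁴ s⁻¹
Pressure gradient: |∂P/∂n| = 400 Pa / 332000 m = 1.20×10⁻³ Pa/m
Geostrophic balance (pressure-gradient force = Coriolis force):
V_g = (1/(fρ)) |∂P/∂n| = 1.20×10⁻³ / (1.43×10⁻⁴ × 0.915) = 9.23 m/s
Converting: 9.23 m/s × 1.944 = 17.9 knots

17.9 knots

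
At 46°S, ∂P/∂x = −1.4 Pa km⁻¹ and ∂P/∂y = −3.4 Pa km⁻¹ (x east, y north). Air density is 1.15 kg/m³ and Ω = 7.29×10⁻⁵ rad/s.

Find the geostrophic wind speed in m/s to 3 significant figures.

Coriolis parameter at 46°S:
f = 2Ω sin φ = 2 × 7.29×10⁻⁵ × sin 46° = 1.05×10⁻⁴ s⁻¹
In the Southern Hemisphere f is negative: f = −1.05×10⁻⁴ s⁻¹.
Component geostrophic relations (x east, y north):
u_g = −(1/(fρ)) ∂P/∂y,  v_g = (1/(fρ)) ∂P/∂x
u_g = −(−3.4×10⁻³)/(−1.05×10⁻⁴ × 1.15) = −28.2 m/s;  v_g = (−1.4×10⁻³)/(−1.05×10⁻⁴ × 1.15) = 11.6 m/s
|V_g| = √(u_g² + v_g²) = 30.5 m/s

30.5 m/s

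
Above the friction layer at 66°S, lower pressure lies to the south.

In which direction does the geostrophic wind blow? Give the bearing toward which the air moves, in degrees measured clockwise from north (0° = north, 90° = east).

090°

The pressure-gradient force points toward the south (bearing 180°).
Geostrophic balance: in the Southern Hemisphere the Coriolis force deflects motion to the left, so the geostrophic wind blows 90° to the left of the pressure-gradient force (low pressure on the right).
Rotating 180° by 90° counterclockwise gives 090° — the wind blows toward the east.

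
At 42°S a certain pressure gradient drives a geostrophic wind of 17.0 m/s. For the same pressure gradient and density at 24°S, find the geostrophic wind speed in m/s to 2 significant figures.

28 m/s

With the same pressure gradient and density, V_g ∝ 1/f ∝ 1/sin φ.
V₂ = V₁ · sin φ₁ / sin φ₂ = 17.0 × sin 42° / sin 24°
V₂ = 17.0 × 0.6691/0.4067 = 28 m/s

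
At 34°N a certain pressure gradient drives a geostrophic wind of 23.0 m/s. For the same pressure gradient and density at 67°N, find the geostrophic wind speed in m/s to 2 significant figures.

With the same pressure gradient and density, V_g ∝ 1/f ∝ 1/sin φ.
V₂ = V₁ · sin φ₁ / sin φ₂ = 23.0 × sin 34° / sin 67°
V₂ = 23.0 × 0.5592/0.9205 = 14 m/s

14 m/s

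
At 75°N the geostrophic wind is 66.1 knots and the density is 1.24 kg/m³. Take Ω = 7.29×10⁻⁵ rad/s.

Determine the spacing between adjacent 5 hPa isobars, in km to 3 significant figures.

Coriolis parameter at 75°N:
f = 2Ω sin φ = 2 × 7.29×10⁻⁵ × sin 75° = 1.41×10⁻⁴ s⁻¹
Wind speed in SI: 66.1 knots = 34.0 m/s
Geostrophic balance rearranged: |∂P/∂n| = f ρ V_g
|∂P/∂n| = 1.41×10⁻⁴ × 1.24 × 34.0 = 5.94×10⁻³ Pa/m
Isobar spacing: Δn = ΔP/|∂P/∂n| = 500 Pa / 5.94×10⁻³ Pa/m = 84199 m ≈ 84.2 km

84.2 km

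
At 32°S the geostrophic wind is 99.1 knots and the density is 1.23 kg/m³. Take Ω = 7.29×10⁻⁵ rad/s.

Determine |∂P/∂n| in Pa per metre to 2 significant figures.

4.8×10⁻³ Pa/m

Coriolis parameter at 32°S:
f = 2Ω sin φ = 2 × 7.29×10⁻⁵ × sin 32° = 7.73×10⁻⁵ s⁻¹
Wind speed in SI: 99.1 knots = 51.0 m/s
Geostrophic balance rearranged: |∂P/∂n| = f ρ V_g
|∂P/∂n| = 7.73×10⁻⁵ × 1.23 × 51.0 = 4.84×10⁻³ Pa/m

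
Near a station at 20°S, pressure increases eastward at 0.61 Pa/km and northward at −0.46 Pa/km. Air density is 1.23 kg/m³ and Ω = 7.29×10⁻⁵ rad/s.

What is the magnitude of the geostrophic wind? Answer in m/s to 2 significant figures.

12 m/s

Coriolis parameter at 20°S:
f = 2Ω sin φ = 2 × 7.29×10⁻⁵ × sin 20° = 4.99×10⁻⁵ s⁻¹
In the Southern Hemisphere f is negative: f = −4.99×10⁻⁵ s⁻¹.
Component geostrophic relations (x east, y north):
u_g = −(1/(fρ)) ∂P/∂y,  v_g = (1/(fρ)) ∂P/∂x
u_g = −(−0.46×10⁻³)/(−4.99×10⁻⁵ × 1.23) = −7.50 m/s;  v_g = (0.61×10⁻³)/(−4.99×10⁻⁵ × 1.23) = −9.95 m/s
|V_g| = √(u_g² + v_g²) = 12.5 m/s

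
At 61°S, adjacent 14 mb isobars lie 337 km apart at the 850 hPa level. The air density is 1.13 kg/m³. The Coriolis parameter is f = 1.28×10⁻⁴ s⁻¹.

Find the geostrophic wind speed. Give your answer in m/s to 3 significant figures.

Pressure gradient: |∂P/∂n| = 1400 Pa / 337000 m = 4.15×10⁻³ Pa/m
Geostrophic balance (pressure-gradient force = Coriolis force):
V_g = (1/(fρ)) |∂P/∂n| = 4.15×10⁻³ / (1.28×10⁻⁴ × 1.13) = 28.7 m/s

28.7 m/s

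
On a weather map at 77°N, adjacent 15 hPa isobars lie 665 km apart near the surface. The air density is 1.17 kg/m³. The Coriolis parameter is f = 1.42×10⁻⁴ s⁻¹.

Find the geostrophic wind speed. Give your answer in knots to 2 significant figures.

Pressure gradient: |∂P/∂n| = 1500 Pa / 665000 m = 2.26×10⁻³ Pa/m
Geostrophic balance (pressure-gradient force = Coriolis force):
V_g = (1/(fρ)) |∂P/∂n| = 2.26×10⁻³ / (1.42×10⁻⁴ × 1.17) = 13.6 m/s
Converting: 13.6 m/s × 1.944 = 26 knots

26 knots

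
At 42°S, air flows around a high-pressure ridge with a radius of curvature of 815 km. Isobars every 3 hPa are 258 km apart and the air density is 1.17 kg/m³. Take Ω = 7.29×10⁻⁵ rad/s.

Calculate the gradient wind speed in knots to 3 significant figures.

23.3 knots

Coriolis parameter at 42°S:
f = 2Ω sin φ = 2 × 7.29×10⁻⁵ × sin 42° = 9.76×10⁻⁵ s⁻¹
Pressure gradient: |∂P/∂n| = 300 Pa / 258000 m = 1.16×10⁻³ Pa/m
Geostrophic speed: V_g = |∂P/∂n|/(fρ) = 1.16×10⁻³/(9.76×10⁻⁵ × 1.17) = 10.2 m/s
Around a high, pressure-gradient force acts outward with centrifugal, so Coriolis balances both:
fV = (1/ρ)|∂P/∂n| + V²/R  →  V² − fR·V + fR·V_g = 0
With fR = 9.76×10⁻⁵ × 815×10³ m = 79.5 m/s:
V = [fR − √((fR)² − 4 fR V_g)]/2 = [79.5 − √(79.5² − 4×79.5×10.2)]/2 = 12 m/s
Supergeostrophic (V > V_g = 10.2 m/s), as expected around a high.
Converting: 12 m/s × 1.944 = 23.3 knots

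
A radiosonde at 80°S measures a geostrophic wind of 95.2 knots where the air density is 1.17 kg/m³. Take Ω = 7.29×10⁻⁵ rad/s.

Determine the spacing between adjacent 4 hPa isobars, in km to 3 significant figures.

48.6 km

Coriolis parameter at 80°S:
f = 2Ω sin φ = 2 × 7.29×10⁻⁵ × sin 80° = 1.44×10⁻⁴ s⁻¹
Wind speed in SI: 95.2 knots = 49.0 m/s
Geostrophic balance rearranged: |∂P/∂n| = f ρ V_g
|∂P/∂n| = 1.44×10⁻⁴ × 1.17 × 49.0 = 8.23×10⁻³ Pa/m
Isobar spacing: Δn = ΔP/|∂P/∂n| = 400 Pa / 8.23×10⁻³ Pa/m = 48617 m ≈ 48.6 km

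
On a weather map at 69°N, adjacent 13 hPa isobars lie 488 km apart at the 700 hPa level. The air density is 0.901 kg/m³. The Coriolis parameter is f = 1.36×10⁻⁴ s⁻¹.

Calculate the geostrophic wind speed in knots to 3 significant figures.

42.3 knots

Pressure gradient: |∂P/∂n| = 1300 Pa / 488000 m = 2.66×10⁻³ Pa/m
Geostrophic balance (pressure-gradient force = Coriolis force):
V_g = (1/(fρ)) |∂P/∂n| = 2.66×10⁻³ / (1.36×10⁻⁴ × 0.901) = 21.7 m/s
Converting: 21.7 m/s × 1.944 = 42.3 knots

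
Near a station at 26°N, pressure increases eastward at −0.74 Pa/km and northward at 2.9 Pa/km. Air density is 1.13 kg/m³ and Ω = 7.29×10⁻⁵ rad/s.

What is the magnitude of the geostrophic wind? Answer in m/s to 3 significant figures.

41.4 m/s

Coriolis parameter at 26°N:
f = 2Ω sin φ = 2 × 7.29×10⁻⁵ × sin 26° = 6.39×10⁻⁵ s⁻¹
Component geostrophic relations (x east, y north):
u_g = −(1/(fρ)) ∂P/∂y,  v_g = (1/(fρ)) ∂P/∂x
u_g = −(2.9×10⁻³)/(6.39×10⁻⁵ × 1.13) = −40.2 m/s;  v_g = (−0.74×10⁻³)/(6.39×10⁻⁵ × 1.13) = −10.2 m/s
|V_g| = √(u_g² + v_g²) = 41.4 m/s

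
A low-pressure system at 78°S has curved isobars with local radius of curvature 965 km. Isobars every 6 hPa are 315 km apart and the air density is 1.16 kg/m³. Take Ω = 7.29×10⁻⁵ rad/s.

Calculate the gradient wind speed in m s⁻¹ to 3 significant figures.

Coriolis parameter at 78°S:
f = 2Ω sin φ = 2 × 7.29×10⁻⁵ × sin 78° = 1.43×10⁻⁴ s⁻¹
Pressure gradient: |∂P/∂n| = 600 Pa / 315000 m = 1.90×10⁻³ Pa/m
Geostrophic speed: V_g = |∂P/∂n|/(fρ) = 1.90×10⁻³/(1.43×10⁻⁴ × 1.16) = 11.5 m/s
Around a low, centrifugal force acts outward with Coriolis, so pressure-gradient force balances both:
(1/ρ)|∂P/∂n| = fV + V²/R  →  V² + fR·V − fR·V_g = 0
With fR = 1.43×10⁻⁴ × 965×10³ m = 138 m/s:
V = [−fR + √((fR)² + 4 fR V_g)]/2 = [−138 + √(138² + 4×138×11.5)]/2 = 10.7 m/s
Subgeostrophic (V < V_g = 11.5 m/s), as expected around a low.

10.7 m s⁻¹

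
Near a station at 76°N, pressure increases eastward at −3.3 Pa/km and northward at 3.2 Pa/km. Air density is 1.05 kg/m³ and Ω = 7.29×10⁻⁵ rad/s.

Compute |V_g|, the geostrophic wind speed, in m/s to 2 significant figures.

Coriolis parameter at 76°N:
f = 2Ω sin φ = 2 × 7.29×10⁻⁵ × sin 76° = 1.41×10⁻⁴ s⁻¹
Component geostrophic relations (x east, y north):
u_g = −(1/(fρ)) ∂P/∂y,  v_g = (1/(fρ)) ∂P/∂x
u_g = −(3.2×10⁻³)/(1.41×10⁻⁴ × 1.05) = −21.5 m/s;  v_g = (−3.3×10⁻³)/(1.41×10⁻⁴ × 1.05) = −22.2 m/s
|V_g| = √(u_g² + v_g²) = 30.9 m/s

31 m/s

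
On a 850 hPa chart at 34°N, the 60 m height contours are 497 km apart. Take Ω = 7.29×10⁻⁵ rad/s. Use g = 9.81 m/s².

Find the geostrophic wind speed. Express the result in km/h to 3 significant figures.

Coriolis parameter at 34°N:
f = 2Ω sin φ = 2 × 7.29×10⁻⁵ × sin 34° = 8.15×10⁻⁵ s⁻¹
Height gradient: |∂Z/∂n| = 60 m / 497000 m = 1.21×10⁻⁴
On a pressure surface, geostrophic balance gives V_g = (g/f)|∂Z/∂n|:
V_g = 9.81 × 1.21×10⁻⁴ / 8.15×10⁻⁵ = 14.5 m/s
Converting: 14.5 m/s × 3.6 = 52.3 km/h

52.3 km/h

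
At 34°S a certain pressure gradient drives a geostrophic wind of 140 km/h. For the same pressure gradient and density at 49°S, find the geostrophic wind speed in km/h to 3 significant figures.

With the same pressure gradient and density, V_g ∝ 1/f ∝ 1/sin φ.
V₂ = V₁ · sin φ₁ / sin φ₂ = 140 × sin 34° / sin 49°
V₂ = 140 × 0.5592/0.7547 = 104 km/h

104 km/h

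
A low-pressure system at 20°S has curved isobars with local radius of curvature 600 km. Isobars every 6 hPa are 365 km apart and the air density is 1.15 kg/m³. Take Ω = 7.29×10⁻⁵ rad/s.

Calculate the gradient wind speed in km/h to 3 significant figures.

64.5 km/h

Coriolis parameter at 20°S:
f = 2Ω sin φ = 2 × 7.29×10⁻⁵ × sin 20° = 4.99×10⁻⁵ s⁻¹
Pressure gradient: |∂P/∂n| = 600 Pa / 365000 m = 1.64×10⁻³ Pa/m
Geostrophic speed: V_g = |∂P/∂n|/(fρ) = 1.64×10⁻³/(4.99×10⁻⁵ × 1.15) = 28.7 m/s
Around a low, centrifugal force acts outward with Coriolis, so pressure-gradient force balances both:
(1/ρ)|∂P/∂n| = fV + V²/R  →  V² + fR·V − fR·V_g = 0
With fR = 4.99×10⁻⁵ × 600×10³ m = 29.9 m/s:
V = [−fR + √((fR)² + 4 fR V_g)]/2 = [−29.9 + √(29.9² + 4×29.9×28.7)]/2 = 17.9 m/s
Subgeostrophic (V < V_g = 28.7 m/s), as expected around a low.
Converting: 17.9 m/s × 3.6 = 64.5 km/h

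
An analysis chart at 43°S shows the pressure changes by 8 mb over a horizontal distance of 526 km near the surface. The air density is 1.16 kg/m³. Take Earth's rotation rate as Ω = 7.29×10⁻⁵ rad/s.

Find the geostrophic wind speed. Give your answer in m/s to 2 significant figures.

Coriolis parameter at 43°S:
f = 2Ω sin φ = 2 × 7.29×10⁻⁵ × sin 43° = 9.94×10⁻⁵ s⁻¹
Pressure gradient: |∂P/∂n| = 800 Pa / 526000 m = 1.52×10⁻³ Pa/m
Geostrophic balance (pressure-gradient force = Coriolis force):
V_g = (1/(fρ)) |∂P/∂n| = 1.52×10⁻³ / (9.94×10⁻⁵ × 1.16) = 13.2 m/s

13 m/s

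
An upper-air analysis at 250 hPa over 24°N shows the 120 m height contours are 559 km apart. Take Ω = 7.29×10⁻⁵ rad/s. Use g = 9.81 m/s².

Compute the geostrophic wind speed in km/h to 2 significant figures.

130 km/h

Coriolis parameter at 24°N:
f = 2Ω sin φ = 2 × 7.29×10⁻⁵ × sin 24° = 5.93×10⁻⁵ s⁻¹
Height gradient: |∂Z/∂n| = 120 m / 559000 m = 2.15×10⁻⁴
On a pressure surface, geostrophic balance gives V_g = (g/f)|∂Z/∂n|:
V_g = 9.81 × 2.15×10⁻⁴ / 5.93×10⁻⁵ = 35.5 m/s
Converting: 35.5 m/s × 3.6 = 130 km/h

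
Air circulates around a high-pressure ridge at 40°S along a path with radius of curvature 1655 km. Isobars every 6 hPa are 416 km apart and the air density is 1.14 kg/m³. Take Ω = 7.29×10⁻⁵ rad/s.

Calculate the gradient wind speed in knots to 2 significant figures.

Coriolis parameter at 40°S:
f = 2Ω sin φ = 2 × 7.29×10⁻⁵ × sin 40° = 9.37×10⁻⁵ s⁻¹
Pressure gradient: |∂P/∂n| = 600 Pa / 416000 m = 1.44×10⁻³ Pa/m
Geostrophic speed: V_g = |∂P/∂n|/(fρ) = 1.44×10⁻³/(9.37×10⁻⁵ × 1.14) = 13.5 m/s
Around a high, pressure-gradient force acts outward with centrifugal, so Coriolis balances both:
fV = (1/ρ)|∂P/∂n| + V²/R  →  V² − fR·V + fR·V_g = 0
With fR = 9.37×10⁻⁵ × 1655×10³ m = 155 m/s:
V = [fR − √((fR)² − 4 fR V_g)]/2 = [155 − √(155² − 4×155×13.5)]/2 = 14.9 m/s
Supergeostrophic (V > V_g = 13.5 m/s), as expected around a high.
Converting: 14.9 m/s × 1.944 = 29 knots

29 knots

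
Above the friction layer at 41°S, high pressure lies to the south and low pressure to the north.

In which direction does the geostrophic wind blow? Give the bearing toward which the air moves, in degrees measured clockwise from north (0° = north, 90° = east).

270°

The pressure-gradient force points toward the north (bearing 000°).
Geostrophic balance: in the Southern Hemisphere the Coriolis force deflects motion to the left, so the geostrophic wind blows 90° to the left of the pressure-gradient force (low pressure on the right).
Rotating 000° by 90° counterclockwise gives 270° — the wind blows toward the west.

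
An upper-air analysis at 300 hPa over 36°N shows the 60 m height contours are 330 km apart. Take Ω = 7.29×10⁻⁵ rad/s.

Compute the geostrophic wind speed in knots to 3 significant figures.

40.5 knots

Coriolis parameter at 36°N:
f = 2Ω sin φ = 2 × 7.29×10⁻⁵ × sin 36° = 8.57×10⁻⁵ s⁻¹
Height gradient: |∂Z/∂n| = 60 m / 330000 m = 1.82×10⁻⁴
On a pressure surface, geostrophic balance gives V_g = (g/f)|∂Z/∂n|:
V_g = 9.81 × 1.82×10⁻⁴ / 8.57×10⁻⁵ = 20.8 m/s
Converting: 20.8 m/s × 1.944 = 40.5 knots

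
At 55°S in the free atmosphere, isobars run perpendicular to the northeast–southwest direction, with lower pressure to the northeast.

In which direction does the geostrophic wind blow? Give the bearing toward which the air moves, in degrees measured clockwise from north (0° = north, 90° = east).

The pressure-gradient force points toward the northeast (bearing 045°).
Geostrophic balance: in the Southern Hemisphere the Coriolis force deflects motion to the left, so the geostrophic wind blows 90° to the left of the pressure-gradient force (low pressure on the right).
Rotating 045° by 90° counterclockwise gives 315° — the wind blows toward the northwest.

315°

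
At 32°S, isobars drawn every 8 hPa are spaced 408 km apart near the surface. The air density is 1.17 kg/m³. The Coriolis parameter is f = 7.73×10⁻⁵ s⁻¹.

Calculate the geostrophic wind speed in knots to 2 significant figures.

42 knots

Pressure gradient: |∂P/∂n| = 800 Pa / 408000 m = 1.96×10⁻³ Pa/m
Geostrophic balance (pressure-gradient force = Coriolis force):
V_g = (1/(fρ)) |∂P/∂n| = 1.96×10⁻³ / (7.73×10⁻⁵ × 1.17) = 21.7 m/s
Converting: 21.7 m/s × 1.944 = 42 knots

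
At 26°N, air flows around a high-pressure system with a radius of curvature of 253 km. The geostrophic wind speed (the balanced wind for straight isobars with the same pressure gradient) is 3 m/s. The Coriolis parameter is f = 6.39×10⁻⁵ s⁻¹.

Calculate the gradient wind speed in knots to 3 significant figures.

7.74 knots

Around a high, pressure-gradient force acts outward with centrifugal, so Coriolis balances both:
fV = (1/ρ)|∂P/∂n| + V²/R  →  V² − fR·V + fR·V_g = 0
With fR = 6.39×10⁻⁵ × 253×10³ m = 16.2 m/s:
V = [fR − √((fR)² − 4 fR V_g)]/2 = [16.2 − √(16.2² − 4×16.2×3)]/2 = 3.98 m/s
Supergeostrophic (V > V_g = 3 m/s), as expected around a high.
Converting: 3.98 m/s × 1.944 = 7.74 knots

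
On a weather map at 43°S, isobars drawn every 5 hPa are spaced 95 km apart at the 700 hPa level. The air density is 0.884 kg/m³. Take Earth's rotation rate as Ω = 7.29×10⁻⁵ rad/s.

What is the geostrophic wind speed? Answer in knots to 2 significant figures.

120 knots

Coriolis parameter at 43°S:
f = 2Ω sin φ = 2 × 7.29×10⁻⁵ × sin 43° = 9.94×10⁻⁵ s⁻¹
Pressure gradient: |∂P/∂n| = 500 Pa / 95000 m = 5.26×10⁻³ Pa/m
Geostrophic balance (pressure-gradient force = Coriolis force):
V_g = (1/(fρ)) |∂P/∂n| = 5.26×10⁻³ / (9.94×10⁻⁵ × 0.884) = 59.9 m/s
Converting: 59.9 m/s × 1.944 = 120 knots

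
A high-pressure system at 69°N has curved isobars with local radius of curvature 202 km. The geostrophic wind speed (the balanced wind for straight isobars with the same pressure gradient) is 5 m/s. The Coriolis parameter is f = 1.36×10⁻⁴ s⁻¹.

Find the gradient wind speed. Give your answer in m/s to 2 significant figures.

6.6 m/s

Around a high, pressure-gradient force acts outward with centrifugal, so Coriolis balances both:
fV = (1/ρ)|∂P/∂n| + V²/R  →  V² − fR·V + fR·V_g = 0
With fR = 1.36×10⁻⁴ × 202×10³ m = 27.5 m/s:
V = [fR − √((fR)² − 4 fR V_g)]/2 = [27.5 − √(27.5² − 4×27.5×5)]/2 = 6.57 m/s
Supergeostrophic (V > V_g = 5 m/s), as expected around a high.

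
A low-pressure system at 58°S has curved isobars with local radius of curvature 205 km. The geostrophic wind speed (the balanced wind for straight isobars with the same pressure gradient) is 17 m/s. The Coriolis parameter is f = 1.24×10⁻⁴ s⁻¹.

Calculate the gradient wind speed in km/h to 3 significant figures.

Around a low, centrifugal force acts outward with Coriolis, so pressure-gradient force balances both:
(1/ρ)|∂P/∂n| = fV + V²/R  →  V² + fR·V − fR·V_g = 0
With fR = 1.24×10⁻⁴ × 205×10³ m = 25.4 m/s:
V = [−fR + √((fR)² + 4 fR V_g)]/2 = [−25.4 + √(25.4² + 4×25.4×17)]/2 = 11.7 m/s
Subgeostrophic (V < V_g = 17 m/s), as expected around a low.
Converting: 11.7 m/s × 3.6 = 42.0 km/h

42.0 km/h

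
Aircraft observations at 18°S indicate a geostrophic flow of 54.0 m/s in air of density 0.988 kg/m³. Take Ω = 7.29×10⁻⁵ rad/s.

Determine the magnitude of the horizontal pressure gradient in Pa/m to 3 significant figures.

Coriolis parameter at 18°S:
f = 2Ω sin φ = 2 × 7.29×10⁻⁵ × sin 18° = 4.51×10⁻⁵ s⁻¹
Geostrophic balance rearranged: |∂P/∂n| = f ρ V_g
|∂P/∂n| = 4.51×10⁻⁵ × 0.988 × 54.0 = 2.40×10⁻³ Pa/m

2.40×10⁻³ Pa/m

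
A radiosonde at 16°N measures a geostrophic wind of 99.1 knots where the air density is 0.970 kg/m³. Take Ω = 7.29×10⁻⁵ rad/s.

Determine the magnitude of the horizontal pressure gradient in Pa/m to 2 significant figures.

Coriolis parameter at 16°N:
f = 2Ω sin φ = 2 × 7.29×10⁻⁵ × sin 16° = 4.02×10⁻⁵ s⁻¹
Wind speed in SI: 99.1 knots = 51.0 m/s
Geostrophic balance rearranged: |∂P/∂n| = f ρ V_g
|∂P/∂n| = 4.02×10⁻⁵ × 0.970 × 51.0 = 1.99×10⁻³ Pa/m

2.0×10⁻³ Pa/m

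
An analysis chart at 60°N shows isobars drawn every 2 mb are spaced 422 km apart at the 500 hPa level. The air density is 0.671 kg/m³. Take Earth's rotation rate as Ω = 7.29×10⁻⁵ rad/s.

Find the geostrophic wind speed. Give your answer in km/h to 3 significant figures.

Coriolis parameter at 60°N:
f = 2Ω sin φ = 2 × 7.29×10⁻⁵ × sin 60° = 1.26×10⁻⁴ s⁻¹
Pressure gradient: |∂P/∂n| = 200 Pa / 422000 m = 4.74×10⁻⁴ Pa/m
Geostrophic balance (pressure-gradient force = Coriolis force):
V_g = (1/(fρ)) |∂P/∂n| = 4.74×10⁻⁴ / (1.26×10⁻⁴ × 0.671) = 5.59 m/s
Converting: 5.59 m/s × 3.6 = 20.1 km/h

20.1 km/h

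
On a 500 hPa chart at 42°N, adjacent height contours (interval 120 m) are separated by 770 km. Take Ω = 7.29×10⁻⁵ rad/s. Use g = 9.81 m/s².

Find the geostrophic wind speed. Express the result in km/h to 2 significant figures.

56 km/h

Coriolis parameter at 42°N:
f = 2Ω sin φ = 2 × 7.29×10⁻⁵ × sin 42° = 9.76×10⁻⁵ s⁻¹
Height gradient: |∂Z/∂n| = 120 m / 770000 m = 1.56×10⁻⁴
On a pressure surface, geostrophic balance gives V_g = (g/f)|∂Z/∂n|:
V_g = 9.81 × 1.56×10⁻⁴ / 9.76×10⁻⁵ = 15.7 m/s
Converting: 15.7 m/s × 3.6 = 56 km/h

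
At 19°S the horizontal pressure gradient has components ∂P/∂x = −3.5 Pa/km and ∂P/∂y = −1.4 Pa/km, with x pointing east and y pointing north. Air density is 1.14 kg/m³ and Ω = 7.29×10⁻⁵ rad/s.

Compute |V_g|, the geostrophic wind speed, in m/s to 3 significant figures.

69.7 m/s

Coriolis parameter at 19°S:
f = 2Ω sin φ = 2 × 7.29×10⁻⁵ × sin 19° = 4.75×10⁻⁵ s⁻¹
In the Southern Hemisphere f is negative: f = −4.75×10⁻⁵ s⁻¹.
Component geostrophic relations (x east, y north):
u_g = −(1/(fρ)) ∂P/∂y,  v_g = (1/(fρ)) ∂P/∂x
u_g = −(−1.4×10⁻³)/(−4.75×10⁻⁵ × 1.14) = −25.9 m/s;  v_g = (−3.5×10⁻³)/(−4.75×10⁻⁵ × 1.14) = 64.7 m/s
|V_g| = √(u_g² + v_g²) = 69.7 m/s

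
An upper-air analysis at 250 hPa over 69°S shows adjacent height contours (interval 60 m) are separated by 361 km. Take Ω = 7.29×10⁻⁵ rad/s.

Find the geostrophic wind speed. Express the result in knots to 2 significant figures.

Coriolis parameter at 69°S:
f = 2Ω sin φ = 2 × 7.29×10⁻⁵ × sin 69° = 1.36×10⁻⁴ s⁻¹
Height gradient: |∂Z/∂n| = 60 m / 361000 m = 1.66×10⁻⁴
On a pressure surface, geostrophic balance gives V_g = (g/f)|∂Z/∂n|:
V_g = 9.81 × 1.66×10⁻⁴ / 1.36×10⁻⁴ = 12.0 m/s
Converting: 12.0 m/s × 1.944 = 23 knots

23 knots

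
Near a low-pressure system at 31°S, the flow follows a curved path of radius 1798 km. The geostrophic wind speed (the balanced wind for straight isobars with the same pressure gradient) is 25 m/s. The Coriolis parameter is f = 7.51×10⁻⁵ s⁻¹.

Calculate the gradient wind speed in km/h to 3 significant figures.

77.6 km/h

Around a low, centrifugal force acts outward with Coriolis, so pressure-gradient force balances both:
(1/ρ)|∂P/∂n| = fV + V²/R  →  V² + fR·V − fR·V_g = 0
With fR = 7.51×10⁻⁵ × 1798×10³ m = 135 m/s:
V = [−fR + √((fR)² + 4 fR V_g)]/2 = [−135 + √(135² + 4×135×25)]/2 = 21.6 m/s
Subgeostrophic (V < V_g = 25 m/s), as expected around a low.
Converting: 21.6 m/s × 3.6 = 77.6 km/h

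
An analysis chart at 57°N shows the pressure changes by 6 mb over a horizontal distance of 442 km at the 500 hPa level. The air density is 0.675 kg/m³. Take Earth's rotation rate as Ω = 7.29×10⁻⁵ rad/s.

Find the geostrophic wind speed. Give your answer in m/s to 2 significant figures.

Coriolis parameter at 57°N:
f = 2Ω sin φ = 2 × 7.29×10⁻⁵ × sin 57° = 1.22×10⁻⁴ s⁻¹
Pressure gradient: |∂P/∂n| = 600 Pa / 442000 m = 1.36×10⁻³ Pa/m
Geostrophic balance (pressure-gradient force = Coriolis force):
V_g = (1/(fρ)) |∂P/∂n| = 1.36×10⁻³ / (1.22×10⁻⁴ × 0.675) = 16.4 m/s

16 m/s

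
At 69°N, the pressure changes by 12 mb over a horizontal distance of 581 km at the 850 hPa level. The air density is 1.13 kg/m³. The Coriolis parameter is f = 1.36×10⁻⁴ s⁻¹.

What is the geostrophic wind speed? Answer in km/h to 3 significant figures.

48.4 km/h

Pressure gradient: |∂P/∂n| = 1200 Pa / 581000 m = 2.07×10⁻³ Pa/m
Geostrophic balance (pressure-gradient force = Coriolis force):
V_g = (1/(fρ)) |∂P/∂n| = 2.07×10⁻³ / (1.36×10⁻⁴ × 1.13) = 13.4 m/s
Converting: 13.4 m/s × 3.6 = 48.4 km/h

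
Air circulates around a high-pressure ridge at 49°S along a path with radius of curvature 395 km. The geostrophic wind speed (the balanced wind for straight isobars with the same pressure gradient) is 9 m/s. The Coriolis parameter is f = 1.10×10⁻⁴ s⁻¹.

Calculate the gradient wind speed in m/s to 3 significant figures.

Around a high, pressure-gradient force acts outward with centrifugal, so Coriolis balances both:
fV = (1/ρ)|∂P/∂n| + V²/R  →  V² − fR·V + fR·V_g = 0
With fR = 1.10×10⁻⁴ × 395×10³ m = 43.4 m/s:
V = [fR − √((fR)² − 4 fR V_g)]/2 = [43.4 − √(43.4² − 4×43.4×9)]/2 = 12.7 m/s
Supergeostrophic (V > V_g = 9 m/s), as expected around a high.

12.7 m/s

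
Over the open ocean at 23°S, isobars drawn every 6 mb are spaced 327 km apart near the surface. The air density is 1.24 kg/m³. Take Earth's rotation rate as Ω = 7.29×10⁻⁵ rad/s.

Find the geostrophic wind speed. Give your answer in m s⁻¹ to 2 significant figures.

26 m s⁻¹

Coriolis parameter at 23°S:
f = 2Ω sin φ = 2 × 7.29×10⁻⁵ × sin 23° = 5.70×10⁻⁵ s⁻¹
Pressure gradient: |∂P/∂n| = 600 Pa / 327000 m = 1.83×10⁻³ Pa/m
Geostrophic balance (pressure-gradient force = Coriolis force):
V_g = (1/(fρ)) |∂P/∂n| = 1.83×10⁻³ / (5.70×10⁻⁵ × 1.24) = 26.0 m/s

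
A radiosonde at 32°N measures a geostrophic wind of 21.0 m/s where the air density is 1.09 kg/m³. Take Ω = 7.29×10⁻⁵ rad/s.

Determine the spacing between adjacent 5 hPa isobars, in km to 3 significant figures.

283 km

Coriolis parameter at 32°N:
f = 2Ω sin φ = 2 × 7.29×10⁻⁵ × sin 32° = 7.73×10⁻⁵ s⁻¹
Geostrophic balance rearranged: |∂P/∂n| = f ρ V_g
|∂P/∂n| = 7.73×10⁻⁵ × 1.09 × 21.0 = 1.77×10⁻³ Pa/m
Isobar spacing: Δn = ΔP/|∂P/∂n| = 500 Pa / 1.77×10⁻³ Pa/m = 282720 m ≈ 283 km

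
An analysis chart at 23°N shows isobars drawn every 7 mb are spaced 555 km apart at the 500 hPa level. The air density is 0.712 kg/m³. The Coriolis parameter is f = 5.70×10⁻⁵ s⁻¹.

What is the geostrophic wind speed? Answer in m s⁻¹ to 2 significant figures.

31 m s⁻¹

Pressure gradient: |∂P/∂n| = 700 Pa / 555000 m = 1.26×10⁻³ Pa/m
Geostrophic balance (pressure-gradient force = Coriolis force):
V_g = (1/(fρ)) |∂P/∂n| = 1.26×10⁻³ / (5.70×10⁻⁵ × 0.712) = 31.1 m/s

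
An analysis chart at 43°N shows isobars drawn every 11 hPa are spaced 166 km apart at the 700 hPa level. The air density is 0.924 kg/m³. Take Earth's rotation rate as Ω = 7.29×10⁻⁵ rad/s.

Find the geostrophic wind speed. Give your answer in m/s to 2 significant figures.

Coriolis parameter at 43°N:
f = 2Ω sin φ = 2 × 7.29×10⁻⁵ × sin 43° = 9.94×10⁻⁵ s⁻¹
Pressure gradient: |∂P/∂n| = 1100 Pa / 166000 m = 6.63×10⁻³ Pa/m
Geostrophic balance (pressure-gradient force = Coriolis force):
V_g = (1/(fρ)) |∂P/∂n| = 6.63×10⁻³ / (9.94×10⁻⁵ × 0.924) = 72.1 m/s

72 m/s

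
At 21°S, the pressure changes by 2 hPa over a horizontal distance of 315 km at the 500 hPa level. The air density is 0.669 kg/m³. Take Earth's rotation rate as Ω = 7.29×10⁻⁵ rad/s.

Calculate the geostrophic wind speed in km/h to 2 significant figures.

65 km/h

Coriolis parameter at 21°S:
f = 2Ω sin φ = 2 × 7.29×10⁻⁵ × sin 21° = 5.23×10⁻⁵ s⁻¹
Pressure gradient: |∂P/∂n| = 200 Pa / 315000 m = 6.35×10⁻⁴ Pa/m
Geostrophic balance (pressure-gradient force = Coriolis force):
V_g = (1/(fρ)) |∂P/∂n| = 6.35×10⁻⁴ / (5.23×10⁻⁵ × 0.669) = 18.2 m/s
Converting: 18.2 m/s × 3.6 = 65 km/h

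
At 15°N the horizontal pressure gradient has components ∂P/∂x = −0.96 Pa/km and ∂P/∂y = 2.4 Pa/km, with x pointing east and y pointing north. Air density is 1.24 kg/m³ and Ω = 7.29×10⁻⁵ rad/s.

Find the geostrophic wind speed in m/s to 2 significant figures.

55 m/s

Coriolis parameter at 15°N:
f = 2Ω sin φ = 2 × 7.29×10⁻⁵ × sin 15° = 3.77×10⁻⁵ s⁻¹
Component geostrophic relations (x east, y north):
u_g = −(1/(fρ)) ∂P/∂y,  v_g = (1/(fρ)) ∂P/∂x
u_g = −(2.4×10⁻³)/(3.77×10⁻⁵ × 1.24) = −51.3 m/s;  v_g = (−0.96×10⁻³)/(3.77×10⁻⁵ × 1.24) = −20.5 m/s
|V_g| = √(u_g² + v_g²) = 55.2 m/s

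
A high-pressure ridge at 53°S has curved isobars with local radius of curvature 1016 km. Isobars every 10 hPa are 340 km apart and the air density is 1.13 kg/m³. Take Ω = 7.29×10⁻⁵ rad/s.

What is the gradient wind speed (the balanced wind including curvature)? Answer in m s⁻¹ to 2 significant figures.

Coriolis parameter at 53°S:
f = 2Ω sin φ = 2 × 7.29×10⁻⁵ × sin 53° = 1.16×10⁻⁴ s⁻¹
Pressure gradient: |∂P/∂n| = 1000 Pa / 340000 m = 2.94×10⁻³ Pa/m
Geostrophic speed: V_g = |∂P/∂n|/(fρ) = 2.94×10⁻³/(1.16×10⁻⁴ × 1.13) = 22.4 m/s
Around a high, pressure-gradient force acts outward with centrifugal, so Coriolis balances both:
fV = (1/ρ)|∂P/∂n| + V²/R  →  V² − fR·V + fR·V_g = 0
With fR = 1.16×10⁻⁴ × 1016×10³ m = 118 m/s:
V = [fR − √((fR)² − 4 fR V_g)]/2 = [118 − √(118² − 4×118×22.4)]/2 = 29.9 m/s
Supergeostrophic (V > V_g = 22.4 m/s), as expected around a high.

30 m s⁻¹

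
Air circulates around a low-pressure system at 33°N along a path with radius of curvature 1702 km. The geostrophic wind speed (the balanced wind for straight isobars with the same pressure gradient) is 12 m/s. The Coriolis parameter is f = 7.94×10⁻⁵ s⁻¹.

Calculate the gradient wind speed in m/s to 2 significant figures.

Around a low, centrifugal force acts outward with Coriolis, so pressure-gradient force balances both:
(1/ρ)|∂P/∂n| = fV + V²/R  →  V² + fR·V − fR·V_g = 0
With fR = 7.94×10⁻⁵ × 1702×10³ m = 135 m/s:
V = [−fR + √((fR)² + 4 fR V_g)]/2 = [−135 + √(135² + 4×135×12)]/2 = 11.1 m/s
Subgeostrophic (V < V_g = 12 m/s), as expected around a low.

11 m/s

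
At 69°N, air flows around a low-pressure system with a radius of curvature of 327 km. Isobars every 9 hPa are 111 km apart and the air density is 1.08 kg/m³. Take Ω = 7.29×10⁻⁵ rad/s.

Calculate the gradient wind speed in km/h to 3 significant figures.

115 km/h

Coriolis parameter at 69°N:
f = 2Ω sin φ = 2 × 7.29×10⁻⁵ × sin 69° = 1.36×10⁻⁴ s⁻¹
Pressure gradient: |∂P/∂n| = 900 Pa / 111000 m = 8.11×10⁻³ Pa/m
Geostrophic speed: V_g = |∂P/∂n|/(fρ) = 8.11×10⁻³/(1.36×10⁻⁴ × 1.08) = 55.2 m/s
Around a low, centrifugal force acts outward with Coriolis, so pressure-gradient force balances both:
(1/ρ)|∂P/∂n| = fV + V²/R  →  V² + fR·V − fR·V_g = 0
With fR = 1.36×10⁻⁴ × 327×10³ m = 44.5 m/s:
V = [−fR + √((fR)² + 4 fR V_g)]/2 = [−44.5 + √(44.5² + 4×44.5×55.2)]/2 = 32.1 m/s
Subgeostrophic (V < V_g = 55.2 m/s), as expected around a low.
Converting: 32.1 m/s × 3.6 = 115 km/h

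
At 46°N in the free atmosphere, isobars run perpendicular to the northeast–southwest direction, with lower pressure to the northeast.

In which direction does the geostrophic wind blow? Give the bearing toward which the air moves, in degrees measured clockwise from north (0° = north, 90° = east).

The pressure-gradient force points toward the northeast (bearing 045°).
Geostrophic balance: in the Northern Hemisphere the Coriolis force deflects motion to the right, so the geostrophic wind blows 90° to the right of the pressure-gradient force (low pressure on the left).
Rotating 045° by 90° clockwise gives 135° — the wind blows toward the southeast.

135°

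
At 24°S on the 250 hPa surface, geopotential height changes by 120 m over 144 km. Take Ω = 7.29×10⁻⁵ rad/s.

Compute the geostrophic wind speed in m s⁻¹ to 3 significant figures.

138 m s⁻¹

Coriolis parameter at 24°S:
f = 2Ω sin φ = 2 × 7.29×10⁻⁵ × sin 24° = 5.93×10⁻⁵ s⁻¹
Height gradient: |∂Z/∂n| = 120 m / 144000 m = 8.33×10⁻⁴
On a pressure surface, geostrophic balance gives V_g = (g/f)|∂Z/∂n|:
V_g = 9.81 × 8.33×10⁻⁴ / 5.93×10⁻⁵ = 138 m/s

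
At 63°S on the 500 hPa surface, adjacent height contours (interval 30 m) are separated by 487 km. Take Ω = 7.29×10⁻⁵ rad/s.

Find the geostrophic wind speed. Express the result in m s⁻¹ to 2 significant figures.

4.7 m s⁻¹

Coriolis parameter at 63°S:
f = 2Ω sin φ = 2 × 7.29×10⁻⁵ × sin 63° = 1.30×10⁻⁴ s⁻¹
Height gradient: |∂Z/∂n| = 30 m / 487000 m = 6.16×10⁻⁵
On a pressure surface, geostrophic balance gives V_g = (g/f)|∂Z/∂n|:
V_g = 9.81 × 6.16×10⁻⁵ / 1.30×10⁻⁴ = 4.65 m/s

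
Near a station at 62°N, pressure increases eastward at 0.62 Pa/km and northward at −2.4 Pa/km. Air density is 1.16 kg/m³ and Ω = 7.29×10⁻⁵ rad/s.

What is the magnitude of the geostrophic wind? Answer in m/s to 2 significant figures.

Coriolis parameter at 62°N:
f = 2Ω sin φ = 2 × 7.29×10⁻⁵ × sin 62° = 1.29×10⁻⁴ s⁻¹
Component geostrophic relations (x east, y north):
u_g = −(1/(fρ)) ∂P/∂y,  v_g = (1/(fρ)) ∂P/∂x
u_g = −(−2.4×10⁻³)/(1.29×10⁻⁴ × 1.16) = 16.1 m/s;  v_g = (0.62×10⁻³)/(1.29×10⁻⁴ × 1.16) = 4.15 m/s
|V_g| = √(u_g² + v_g²) = 16.6 m/s

17 m/s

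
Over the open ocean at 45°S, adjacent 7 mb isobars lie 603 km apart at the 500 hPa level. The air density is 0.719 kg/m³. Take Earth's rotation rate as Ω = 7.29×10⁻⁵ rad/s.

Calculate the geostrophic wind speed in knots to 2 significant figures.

Coriolis parameter at 45°S:
f = 2Ω sin φ = 2 × 7.29×10⁻⁵ × sin 45° = 1.03×10⁻⁴ s⁻¹
Pressure gradient: |∂P/∂n| = 700 Pa / 603000 m = 1.16×10⁻³ Pa/m
Geostrophic balance (pressure-gradient force = Coriolis force):
V_g = (1/(fρ)) |∂P/∂n| = 1.16×10⁻³ / (1.03×10⁻⁴ × 0.719) = 15.7 m/s
Converting: 15.7 m/s × 1.944 = 30 knots

30 knots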